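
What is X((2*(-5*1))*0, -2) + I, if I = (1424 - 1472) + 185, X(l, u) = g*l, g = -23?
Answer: 137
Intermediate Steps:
X(l, u) = -23*l
I = 137 (I = -48 + 185 = 137)
X((2*(-5*1))*0, -2) + I = -23*2*(-5*1)*0 + 137 = -23*2*(-5)*0 + 137 = -(-230)*0 + 137 = -23*0 + 137 = 0 + 137 = 137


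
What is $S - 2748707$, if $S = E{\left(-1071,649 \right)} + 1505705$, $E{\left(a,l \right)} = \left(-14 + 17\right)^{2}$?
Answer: $-1242993$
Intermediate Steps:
$E{\left(a,l \right)} = 9$ ($E{\left(a,l \right)} = 3^{2} = 9$)
$S = 1505714$ ($S = 9 + 1505705 = 1505714$)
$S - 2748707 = 1505714 - 2748707 = -1242993$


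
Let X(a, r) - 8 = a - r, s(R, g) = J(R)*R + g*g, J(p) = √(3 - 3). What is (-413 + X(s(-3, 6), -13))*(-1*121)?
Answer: 43076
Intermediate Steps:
J(p) = 0 (J(p) = √0 = 0)
s(R, g) = g² (s(R, g) = 0*R + g*g = 0 + g² = g²)
X(a, r) = 8 + a - r (X(a, r) = 8 + (a - r) = 8 + a - r)
(-413 + X(s(-3, 6), -13))*(-1*121) = (-413 + (8 + 6² - 1*(-13)))*(-1*121) = (-413 + (8 + 36 + 13))*(-121) = (-413 + 57)*(-121) = -356*(-121) = 43076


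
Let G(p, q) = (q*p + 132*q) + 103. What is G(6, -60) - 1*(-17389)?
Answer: 9212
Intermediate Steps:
G(p, q) = 103 + 132*q + p*q (G(p, q) = (p*q + 132*q) + 103 = (132*q + p*q) + 103 = 103 + 132*q + p*q)
G(6, -60) - 1*(-17389) = (103 + 132*(-60) + 6*(-60)) - 1*(-17389) = (103 - 7920 - 360) + 17389 = -8177 + 17389 = 9212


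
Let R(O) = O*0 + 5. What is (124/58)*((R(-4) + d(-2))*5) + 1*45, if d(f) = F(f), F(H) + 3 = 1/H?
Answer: 1770/29 ≈ 61.034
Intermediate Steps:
F(H) = -3 + 1/H
d(f) = -3 + 1/f
R(O) = 5 (R(O) = 0 + 5 = 5)
(124/58)*((R(-4) + d(-2))*5) + 1*45 = (124/58)*((5 + (-3 + 1/(-2)))*5) + 1*45 = (124*(1/58))*((5 + (-3 - ½))*5) + 45 = 62*((5 - 7/2)*5)/29 + 45 = 62*((3/2)*5)/29 + 45 = (62/29)*(15/2) + 45 = 465/29 + 45 = 1770/29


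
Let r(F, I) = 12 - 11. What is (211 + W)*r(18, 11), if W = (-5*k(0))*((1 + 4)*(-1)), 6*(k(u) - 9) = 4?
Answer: 1358/3 ≈ 452.67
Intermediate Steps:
r(F, I) = 1
k(u) = 29/3 (k(u) = 9 + (1/6)*4 = 9 + 2/3 = 29/3)
W = 725/3 (W = (-5*29/3)*((1 + 4)*(-1)) = -725*(-1)/3 = -145/3*(-5) = 725/3 ≈ 241.67)
(211 + W)*r(18, 11) = (211 + 725/3)*1 = (1358/3)*1 = 1358/3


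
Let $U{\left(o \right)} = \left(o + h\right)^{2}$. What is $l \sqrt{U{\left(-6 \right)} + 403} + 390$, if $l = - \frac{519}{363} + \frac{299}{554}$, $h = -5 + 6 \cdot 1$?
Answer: $390 - \frac{59663 \sqrt{107}}{33517} \approx 371.59$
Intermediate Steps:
$h = 1$ ($h = -5 + 6 = 1$)
$U{\left(o \right)} = \left(1 + o\right)^{2}$ ($U{\left(o \right)} = \left(o + 1\right)^{2} = \left(1 + o\right)^{2}$)
$l = - \frac{59663}{67034}$ ($l = \left(-519\right) \frac{1}{363} + 299 \cdot \frac{1}{554} = - \frac{173}{121} + \frac{299}{554} = - \frac{59663}{67034} \approx -0.89004$)
$l \sqrt{U{\left(-6 \right)} + 403} + 390 = - \frac{59663 \sqrt{\left(1 - 6\right)^{2} + 403}}{67034} + 390 = - \frac{59663 \sqrt{\left(-5\right)^{2} + 403}}{67034} + 390 = - \frac{59663 \sqrt{25 + 403}}{67034} + 390 = - \frac{59663 \sqrt{428}}{67034} + 390 = - \frac{59663 \cdot 2 \sqrt{107}}{67034} + 390 = - \frac{59663 \sqrt{107}}{33517} + 390 = 390 - \frac{59663 \sqrt{107}}{33517}$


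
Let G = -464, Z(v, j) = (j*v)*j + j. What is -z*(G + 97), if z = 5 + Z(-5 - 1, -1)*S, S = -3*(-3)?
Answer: -21286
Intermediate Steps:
Z(v, j) = j + v*j**2 (Z(v, j) = v*j**2 + j = j + v*j**2)
S = 9
z = -58 (z = 5 - (1 - (-5 - 1))*9 = 5 - (1 - 1*(-6))*9 = 5 - (1 + 6)*9 = 5 - 1*7*9 = 5 - 7*9 = 5 - 63 = -58)
-z*(G + 97) = -(-58)*(-464 + 97) = -(-58)*(-367) = -1*21286 = -21286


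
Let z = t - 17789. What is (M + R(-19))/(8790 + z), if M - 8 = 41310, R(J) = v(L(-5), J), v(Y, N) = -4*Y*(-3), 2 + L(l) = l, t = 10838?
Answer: 41234/1839 ≈ 22.422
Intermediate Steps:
L(l) = -2 + l
v(Y, N) = 12*Y
R(J) = -84 (R(J) = 12*(-2 - 5) = 12*(-7) = -84)
M = 41318 (M = 8 + 41310 = 41318)
z = -6951 (z = 10838 - 17789 = -6951)
(M + R(-19))/(8790 + z) = (41318 - 84)/(8790 - 6951) = 41234/1839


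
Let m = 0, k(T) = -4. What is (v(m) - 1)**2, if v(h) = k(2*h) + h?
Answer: 25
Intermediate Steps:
v(h) = -4 + h
(v(m) - 1)**2 = ((-4 + 0) - 1)**2 = (-4 - 1)**2 = (-5)**2 = 25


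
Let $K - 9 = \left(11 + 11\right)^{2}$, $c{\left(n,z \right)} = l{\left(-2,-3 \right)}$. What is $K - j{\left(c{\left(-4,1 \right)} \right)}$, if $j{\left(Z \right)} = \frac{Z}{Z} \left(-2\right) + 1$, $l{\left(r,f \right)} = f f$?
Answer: $494$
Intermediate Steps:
$l{\left(r,f \right)} = f^{2}$
$c{\left(n,z \right)} = 9$ ($c{\left(n,z \right)} = \left(-3\right)^{2} = 9$)
$j{\left(Z \right)} = -1$ ($j{\left(Z \right)} = 1 \left(-2\right) + 1 = -2 + 1 = -1$)
$K = 493$ ($K = 9 + \left(11 + 11\right)^{2} = 9 + 22^{2} = 9 + 484 = 493$)
$K - j{\left(c{\left(-4,1 \right)} \right)} = 493 - -1 = 493 + 1 = 494$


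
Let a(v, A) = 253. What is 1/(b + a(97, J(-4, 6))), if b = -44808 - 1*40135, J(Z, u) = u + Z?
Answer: -1/84690 ≈ -1.1808e-5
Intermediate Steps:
J(Z, u) = Z + u
b = -84943 (b = -44808 - 40135 = -84943)
1/(b + a(97, J(-4, 6))) = 1/(-84943 + 253) = 1/(-84690) = -1/84690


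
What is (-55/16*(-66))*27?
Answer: 49005/8 ≈ 6125.6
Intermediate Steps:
(-55/16*(-66))*27 = (-55*1/16*(-66))*27 = -55/16*(-66)*27 = (1815/8)*27 = 49005/8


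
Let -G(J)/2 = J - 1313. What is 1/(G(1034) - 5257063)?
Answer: -1/5256505 ≈ -1.9024e-7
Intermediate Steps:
G(J) = 2626 - 2*J (G(J) = -2*(J - 1313) = -2*(-1313 + J) = 2626 - 2*J)
1/(G(1034) - 5257063) = 1/((2626 - 2*1034) - 5257063) = 1/((2626 - 2068) - 5257063) = 1/(558 - 5257063) = 1/(-5256505) = -1/5256505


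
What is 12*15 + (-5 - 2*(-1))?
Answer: 177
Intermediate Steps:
12*15 + (-5 - 2*(-1)) = 180 + (-5 + 2) = 180 - 3 = 177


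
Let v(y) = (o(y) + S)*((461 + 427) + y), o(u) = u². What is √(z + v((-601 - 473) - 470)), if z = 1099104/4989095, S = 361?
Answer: 4*I*√2433255738624685675495/4989095 ≈ 39549.0*I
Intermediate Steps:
z = 1099104/4989095 (z = 1099104*(1/4989095) = 1099104/4989095 ≈ 0.22030)
v(y) = (361 + y²)*(888 + y) (v(y) = (y² + 361)*((461 + 427) + y) = (361 + y²)*(888 + y))
√(z + v((-601 - 473) - 470)) = √(1099104/4989095 + (320568 + ((-601 - 473) - 470)³ + 361*((-601 - 473) - 470) + 888*((-601 - 473) - 470)²)) = √(1099104/4989095 + (320568 + (-1074 - 470)³ + 361*(-1074 - 470) + 888*(-1074 - 470)²)) = √(1099104/4989095 + (320568 + (-1544)³ + 361*(-1544) + 888*(-1544)²)) = √(1099104/4989095 + (320568 - 3680797184 - 557384 + 888*2383936)) = √(1099104/4989095 + (320568 - 3680797184 - 557384 + 2116935168)) = √(1099104/4989095 - 1564098832) = √(-7803437661137936/4989095) = 4*I*√2433255738624685675495/4989095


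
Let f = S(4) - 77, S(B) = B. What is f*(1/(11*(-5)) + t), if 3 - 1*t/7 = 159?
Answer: 4384453/55 ≈ 79717.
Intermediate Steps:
t = -1092 (t = 21 - 7*159 = 21 - 1113 = -1092)
f = -73 (f = 4 - 77 = -73)
f*(1/(11*(-5)) + t) = -73*(1/(11*(-5)) - 1092) = -73*(1/(-55) - 1092) = -73*(-1/55 - 1092) = -73*(-60061/55) = 4384453/55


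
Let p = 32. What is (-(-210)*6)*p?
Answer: 40320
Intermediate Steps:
(-(-210)*6)*p = -(-210)*6*32 = -30*(-42)*32 = 1260*32 = 40320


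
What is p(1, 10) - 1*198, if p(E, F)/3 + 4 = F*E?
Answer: -180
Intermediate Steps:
p(E, F) = -12 + 3*E*F (p(E, F) = -12 + 3*(F*E) = -12 + 3*(E*F) = -12 + 3*E*F)
p(1, 10) - 1*198 = (-12 + 3*1*10) - 1*198 = (-12 + 30) - 198 = 18 - 198 = -180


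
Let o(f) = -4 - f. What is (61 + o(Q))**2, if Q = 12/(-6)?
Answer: 3481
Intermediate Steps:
Q = -2 (Q = 12*(-1/6) = -2)
(61 + o(Q))**2 = (61 + (-4 - 1*(-2)))**2 = (61 + (-4 + 2))**2 = (61 - 2)**2 = 59**2 = 3481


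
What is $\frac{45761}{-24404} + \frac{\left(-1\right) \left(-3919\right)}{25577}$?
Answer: $- \frac{1074789821}{624181108} \approx -1.7219$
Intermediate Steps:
$\frac{45761}{-24404} + \frac{\left(-1\right) \left(-3919\right)}{25577} = 45761 \left(- \frac{1}{24404}\right) + 3919 \cdot \frac{1}{25577} = - \frac{45761}{24404} + \frac{3919}{25577} = - \frac{1074789821}{624181108}$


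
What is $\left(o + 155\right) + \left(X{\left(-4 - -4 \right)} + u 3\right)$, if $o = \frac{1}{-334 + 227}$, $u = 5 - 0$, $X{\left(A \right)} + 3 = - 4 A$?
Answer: $\frac{17868}{107} \approx 166.99$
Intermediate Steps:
$X{\left(A \right)} = -3 - 4 A$
$u = 5$ ($u = 5 + 0 = 5$)
$o = - \frac{1}{107}$ ($o = \frac{1}{-107} = - \frac{1}{107} \approx -0.0093458$)
$\left(o + 155\right) + \left(X{\left(-4 - -4 \right)} + u 3\right) = \left(- \frac{1}{107} + 155\right) + \left(\left(-3 - 4 \left(-4 - -4\right)\right) + 5 \cdot 3\right) = \frac{16584}{107} + \left(\left(-3 - 4 \left(-4 + 4\right)\right) + 15\right) = \frac{16584}{107} + \left(\left(-3 - 0\right) + 15\right) = \frac{16584}{107} + \left(\left(-3 + 0\right) + 15\right) = \frac{16584}{107} + \left(-3 + 15\right) = \frac{16584}{107} + 12 = \frac{17868}{107}$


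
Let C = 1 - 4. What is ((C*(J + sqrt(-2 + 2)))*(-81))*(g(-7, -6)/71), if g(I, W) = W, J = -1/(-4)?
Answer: -729/142 ≈ -5.1338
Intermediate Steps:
J = 1/4 (J = -1*(-1/4) = 1/4 ≈ 0.25000)
C = -3
((C*(J + sqrt(-2 + 2)))*(-81))*(g(-7, -6)/71) = (-3*(1/4 + sqrt(-2 + 2))*(-81))*(-6/71) = (-3*(1/4 + sqrt(0))*(-81))*(-6*1/71) = (-3*(1/4 + 0)*(-81))*(-6/71) = (-3*1/4*(-81))*(-6/71) = -3/4*(-81)*(-6/71) = (243/4)*(-6/71) = -729/142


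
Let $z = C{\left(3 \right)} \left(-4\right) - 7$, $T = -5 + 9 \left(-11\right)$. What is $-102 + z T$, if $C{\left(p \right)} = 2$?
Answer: $1458$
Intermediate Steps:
$T = -104$ ($T = -5 - 99 = -104$)
$z = -15$ ($z = 2 \left(-4\right) - 7 = -8 - 7 = -15$)
$-102 + z T = -102 - -1560 = -102 + 1560 = 1458$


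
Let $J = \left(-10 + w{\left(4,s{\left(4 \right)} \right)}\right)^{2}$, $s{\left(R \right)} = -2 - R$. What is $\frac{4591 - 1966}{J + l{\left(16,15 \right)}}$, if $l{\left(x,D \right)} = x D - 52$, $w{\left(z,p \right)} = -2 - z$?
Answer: $\frac{875}{148} \approx 5.9122$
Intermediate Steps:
$J = 256$ ($J = \left(-10 - 6\right)^{2} = \left(-16\right)^{2} = 256$)
$l{\left(x,D \right)} = -52 + D x$ ($l{\left(x,D \right)} = D x - 52 = -52 + D x$)
$\frac{4591 - 1966}{J + l{\left(16,15 \right)}} = \frac{4591 - 1966}{256 + \left(-52 + 15 \cdot 16\right)} = \frac{2625}{256 + \left(-52 + 240\right)} = \frac{2625}{256 + 188} = \frac{2625}{444} = 2625 \cdot \frac{1}{444} = \frac{875}{148}$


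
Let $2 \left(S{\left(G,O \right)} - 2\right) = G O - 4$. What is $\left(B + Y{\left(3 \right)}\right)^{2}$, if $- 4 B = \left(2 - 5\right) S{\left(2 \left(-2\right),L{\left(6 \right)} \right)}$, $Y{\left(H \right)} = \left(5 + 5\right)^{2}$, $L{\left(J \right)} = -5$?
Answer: $\frac{46225}{4} \approx 11556.0$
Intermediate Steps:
$Y{\left(H \right)} = 100$ ($Y{\left(H \right)} = 10^{2} = 100$)
$S{\left(G,O \right)} = \frac{G O}{2}$ ($S{\left(G,O \right)} = 2 + \frac{G O - 4}{2} = 2 + \frac{-4 + G O}{2} = 2 + \left(-2 + \frac{G O}{2}\right) = \frac{G O}{2}$)
$B = \frac{15}{2}$ ($B = - \frac{\left(2 - 5\right) \frac{1}{2} \cdot 2 \left(-2\right) \left(-5\right)}{4} = - \frac{\left(-3\right) \frac{1}{2} \left(-4\right) \left(-5\right)}{4} = - \frac{\left(-3\right) 10}{4} = \left(- \frac{1}{4}\right) \left(-30\right) = \frac{15}{2} \approx 7.5$)
$\left(B + Y{\left(3 \right)}\right)^{2} = \left(\frac{15}{2} + 100\right)^{2} = \left(\frac{215}{2}\right)^{2} = \frac{46225}{4}$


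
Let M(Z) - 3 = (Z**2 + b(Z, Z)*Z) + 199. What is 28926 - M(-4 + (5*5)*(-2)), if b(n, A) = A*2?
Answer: 19976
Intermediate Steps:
b(n, A) = 2*A
M(Z) = 202 + 3*Z**2 (M(Z) = 3 + ((Z**2 + (2*Z)*Z) + 199) = 3 + ((Z**2 + 2*Z**2) + 199) = 3 + (3*Z**2 + 199) = 3 + (199 + 3*Z**2) = 202 + 3*Z**2)
28926 - M(-4 + (5*5)*(-2)) = 28926 - (202 + 3*(-4 + (5*5)*(-2))**2) = 28926 - (202 + 3*(-4 + 25*(-2))**2) = 28926 - (202 + 3*(-4 - 50)**2) = 28926 - (202 + 3*(-54)**2) = 28926 - (202 + 3*2916) = 28926 - (202 + 8748) = 28926 - 1*8950 = 28926 - 8950 = 19976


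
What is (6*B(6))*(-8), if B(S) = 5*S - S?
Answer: -1152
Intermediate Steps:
B(S) = 4*S
(6*B(6))*(-8) = (6*(4*6))*(-8) = (6*24)*(-8) = 144*(-8) = -1152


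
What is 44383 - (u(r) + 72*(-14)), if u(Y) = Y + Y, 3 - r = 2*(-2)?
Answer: 45377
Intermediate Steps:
r = 7 (r = 3 - 2*(-2) = 3 - 1*(-4) = 3 + 4 = 7)
u(Y) = 2*Y
44383 - (u(r) + 72*(-14)) = 44383 - (2*7 + 72*(-14)) = 44383 - (14 - 1008) = 44383 - 1*(-994) = 44383 + 994 = 45377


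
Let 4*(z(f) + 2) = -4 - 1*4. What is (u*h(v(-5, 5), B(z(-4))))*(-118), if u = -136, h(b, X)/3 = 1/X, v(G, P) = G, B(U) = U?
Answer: -12036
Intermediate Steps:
z(f) = -4 (z(f) = -2 + (-4 - 1*4)/4 = -2 + (-4 - 4)/4 = -2 + (¼)*(-8) = -2 - 2 = -4)
h(b, X) = 3/X
(u*h(v(-5, 5), B(z(-4))))*(-118) = -408/(-4)*(-118) = -408*(-1)/4*(-118) = -136*(-¾)*(-118) = 102*(-118) = -12036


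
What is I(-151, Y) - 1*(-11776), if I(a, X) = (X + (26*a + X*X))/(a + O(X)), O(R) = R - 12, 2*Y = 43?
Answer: 6678985/566 ≈ 11800.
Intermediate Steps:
Y = 43/2 (Y = (½)*43 = 43/2 ≈ 21.500)
O(R) = -12 + R
I(a, X) = (X + X² + 26*a)/(-12 + X + a) (I(a, X) = (X + (26*a + X*X))/(a + (-12 + X)) = (X + (26*a + X²))/(-12 + X + a) = (X + (X² + 26*a))/(-12 + X + a) = (X + X² + 26*a)/(-12 + X + a))
I(-151, Y) - 1*(-11776) = (43/2 + (43/2)² + 26*(-151))/(-12 + 43/2 - 151) - 1*(-11776) = (43/2 + 1849/4 - 3926)/(-283/2) + 11776 = -2/283*(-13769/4) + 11776 = 13769/566 + 11776 = 6678985/566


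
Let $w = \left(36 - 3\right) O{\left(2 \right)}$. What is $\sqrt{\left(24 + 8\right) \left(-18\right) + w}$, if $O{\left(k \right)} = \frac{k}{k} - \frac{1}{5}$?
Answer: $\frac{2 i \sqrt{3435}}{5} \approx 23.444 i$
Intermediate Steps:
$O{\left(k \right)} = \frac{4}{5}$ ($O{\left(k \right)} = 1 - \frac{1}{5} = \frac{4}{5}$)
$w = \frac{132}{5}$ ($w = \left(36 - 3\right) \frac{4}{5} = 33 \cdot \frac{4}{5} = \frac{132}{5} \approx 26.4$)
$\sqrt{\left(24 + 8\right) \left(-18\right) + w} = \sqrt{\left(24 + 8\right) \left(-18\right) + \frac{132}{5}} = \sqrt{32 \left(-18\right) + \frac{132}{5}} = \sqrt{-576 + \frac{132}{5}} = \sqrt{- \frac{2748}{5}} = \frac{2 i \sqrt{3435}}{5}$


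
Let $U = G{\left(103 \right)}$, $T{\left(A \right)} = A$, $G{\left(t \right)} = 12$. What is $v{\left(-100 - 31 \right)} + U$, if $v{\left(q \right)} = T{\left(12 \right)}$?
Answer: $24$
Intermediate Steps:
$U = 12$
$v{\left(q \right)} = 12$
$v{\left(-100 - 31 \right)} + U = 12 + 12 = 24$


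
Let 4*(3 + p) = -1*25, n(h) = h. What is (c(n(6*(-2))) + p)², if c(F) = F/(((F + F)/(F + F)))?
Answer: 7225/16 ≈ 451.56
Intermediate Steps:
p = -37/4 (p = -3 + (-1*25)/4 = -3 + (¼)*(-25) = -3 - 25/4 = -37/4 ≈ -9.2500)
c(F) = F (c(F) = F/(((2*F)/((2*F)))) = F/(((2*F)*(1/(2*F)))) = F/1 = F*1 = F)
(c(n(6*(-2))) + p)² = (6*(-2) - 37/4)² = (-12 - 37/4)² = (-85/4)² = 7225/16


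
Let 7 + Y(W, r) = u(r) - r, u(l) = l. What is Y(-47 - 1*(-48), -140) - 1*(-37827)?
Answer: 37820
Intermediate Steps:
Y(W, r) = -7 (Y(W, r) = -7 + (r - r) = -7 + 0 = -7)
Y(-47 - 1*(-48), -140) - 1*(-37827) = -7 - 1*(-37827) = -7 + 37827 = 37820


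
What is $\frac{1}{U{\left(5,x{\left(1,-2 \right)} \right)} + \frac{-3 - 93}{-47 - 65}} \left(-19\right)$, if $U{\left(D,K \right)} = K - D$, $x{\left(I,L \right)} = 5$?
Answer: $- \frac{133}{6} \approx -22.167$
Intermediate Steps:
$\frac{1}{U{\left(5,x{\left(1,-2 \right)} \right)} + \frac{-3 - 93}{-47 - 65}} \left(-19\right) = \frac{1}{\left(5 - 5\right) + \frac{-3 - 93}{-47 - 65}} \left(-19\right) = \frac{1}{\left(5 - 5\right) - \frac{96}{-112}} \left(-19\right) = \frac{1}{0 - - \frac{6}{7}} \left(-19\right) = \frac{1}{0 + \frac{6}{7}} \left(-19\right) = \frac{1}{\frac{6}{7}} \left(-19\right) = \frac{7}{6} \left(-19\right) = - \frac{133}{6}$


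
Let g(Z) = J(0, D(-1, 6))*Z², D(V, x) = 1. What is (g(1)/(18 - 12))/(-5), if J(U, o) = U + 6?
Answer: -⅕ ≈ -0.20000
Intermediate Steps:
J(U, o) = 6 + U
g(Z) = 6*Z² (g(Z) = (6 + 0)*Z² = 6*Z²)
(g(1)/(18 - 12))/(-5) = ((6*1²)/(18 - 12))/(-5) = ((6*1)/6)*(-⅕) = (6*(⅙))*(-⅕) = 1*(-⅕) = -⅕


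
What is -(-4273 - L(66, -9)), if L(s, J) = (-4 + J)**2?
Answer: 4442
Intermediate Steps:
-(-4273 - L(66, -9)) = -(-4273 - (-4 - 9)**2) = -(-4273 - 1*(-13)**2) = -(-4273 - 1*169) = -(-4273 - 169) = -1*(-4442) = 4442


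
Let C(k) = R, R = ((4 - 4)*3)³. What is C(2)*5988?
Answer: 0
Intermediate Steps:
R = 0 (R = (0*3)³ = 0³ = 0)
C(k) = 0
C(2)*5988 = 0*5988 = 0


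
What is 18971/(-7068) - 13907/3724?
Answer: -1111465/173166 ≈ -6.4185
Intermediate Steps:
18971/(-7068) - 13907/3724 = 18971*(-1/7068) - 13907*1/3724 = -18971/7068 - 13907/3724 = -1111465/173166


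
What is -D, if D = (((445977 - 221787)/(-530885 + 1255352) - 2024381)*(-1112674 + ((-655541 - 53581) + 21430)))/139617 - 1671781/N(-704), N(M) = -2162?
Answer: -634304279017406794307/24297975506502 ≈ -2.6105e+7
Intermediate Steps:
D = 634304279017406794307/24297975506502 (D = (((445977 - 221787)/(-530885 + 1255352) - 2024381)*(-1112674 + ((-655541 - 53581) + 21430)))/139617 - 1671781/(-2162) = ((224190/724467 - 2024381)*(-1112674 + (-709122 + 21430)))*(1/139617) - 1671781*(-1/2162) = ((224190*(1/724467) - 2024381)*(-1112674 - 687692))*(1/139617) + 1671781/2162 = ((74730/241489 - 2024381)*(-1800366))*(1/139617) + 1671781/2162 = -488865668579/241489*(-1800366)*(1/139617) + 1671781/2162 = (880137128276899914/241489)*(1/139617) + 1671781/2162 = 293379042758966638/11238656571 + 1671781/2162 = 634304279017406794307/24297975506502 ≈ 2.6105e+7)
-D = -1*634304279017406794307/24297975506502 = -634304279017406794307/24297975506502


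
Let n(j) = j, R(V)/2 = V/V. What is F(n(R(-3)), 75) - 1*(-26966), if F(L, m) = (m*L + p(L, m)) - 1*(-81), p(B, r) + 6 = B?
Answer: 27193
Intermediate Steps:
R(V) = 2 (R(V) = 2*(V/V) = 2*1 = 2)
p(B, r) = -6 + B
F(L, m) = 75 + L + L*m (F(L, m) = (m*L + (-6 + L)) - 1*(-81) = (L*m + (-6 + L)) + 81 = (-6 + L + L*m) + 81 = 75 + L + L*m)
F(n(R(-3)), 75) - 1*(-26966) = (75 + 2 + 2*75) - 1*(-26966) = (75 + 2 + 150) + 26966 = 227 + 26966 = 27193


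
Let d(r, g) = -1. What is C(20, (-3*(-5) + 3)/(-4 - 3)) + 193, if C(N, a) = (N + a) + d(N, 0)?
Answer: 1466/7 ≈ 209.43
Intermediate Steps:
C(N, a) = -1 + N + a (C(N, a) = (N + a) - 1 = -1 + N + a)
C(20, (-3*(-5) + 3)/(-4 - 3)) + 193 = (-1 + 20 + (-3*(-5) + 3)/(-4 - 3)) + 193 = (-1 + 20 + (15 + 3)/(-7)) + 193 = (-1 + 20 + 18*(-⅐)) + 193 = (-1 + 20 - 18/7) + 193 = 115/7 + 193 = 1466/7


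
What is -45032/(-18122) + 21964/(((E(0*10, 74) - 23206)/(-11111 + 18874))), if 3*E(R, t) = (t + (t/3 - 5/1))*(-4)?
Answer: -534611896670/73177333 ≈ -7305.7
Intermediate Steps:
E(R, t) = 20/3 - 16*t/9 (E(R, t) = ((t + (t/3 - 5/1))*(-4))/3 = ((t + (t*(1/3) - 5*1))*(-4))/3 = ((t + (t/3 - 5))*(-4))/3 = ((t + (-5 + t/3))*(-4))/3 = ((-5 + 4*t/3)*(-4))/3 = (20 - 16*t/3)/3 = 20/3 - 16*t/9)
-45032/(-18122) + 21964/(((E(0*10, 74) - 23206)/(-11111 + 18874))) = -45032/(-18122) + 21964/((((20/3 - 16/9*74) - 23206)/(-11111 + 18874))) = -45032*(-1/18122) + 21964/((((20/3 - 1184/9) - 23206)/7763)) = 1732/697 + 21964/(((-1124/9 - 23206)*(1/7763))) = 1732/697 + 21964/((-209978/9*1/7763)) = 1732/697 + 21964/(-209978/69867) = 1732/697 + 21964*(-69867/209978) = 1732/697 - 767279394/104989 = -534611896670/73177333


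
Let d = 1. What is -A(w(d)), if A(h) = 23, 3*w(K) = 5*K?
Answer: -23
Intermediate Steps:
w(K) = 5*K/3 (w(K) = (5*K)/3 = 5*K/3)
-A(w(d)) = -1*23 = -23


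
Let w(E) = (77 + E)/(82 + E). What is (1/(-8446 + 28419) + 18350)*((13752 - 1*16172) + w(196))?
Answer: -246469545988337/5552494 ≈ -4.4389e+7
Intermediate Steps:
w(E) = (77 + E)/(82 + E)
(1/(-8446 + 28419) + 18350)*((13752 - 1*16172) + w(196)) = (1/(-8446 + 28419) + 18350)*((13752 - 1*16172) + (77 + 196)/(82 + 196)) = (1/19973 + 18350)*((13752 - 16172) + 273/278) = (1/19973 + 18350)*(-2420 + (1/278)*273) = 366504551*(-2420 + 273/278)/19973 = (366504551/19973)*(-672487/278) = -246469545988337/5552494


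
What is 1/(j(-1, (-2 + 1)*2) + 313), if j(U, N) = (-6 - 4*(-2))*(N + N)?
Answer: 1/305 ≈ 0.0032787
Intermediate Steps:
j(U, N) = 4*N (j(U, N) = (-6 + 8)*(2*N) = 2*(2*N) = 4*N)
1/(j(-1, (-2 + 1)*2) + 313) = 1/(4*((-2 + 1)*2) + 313) = 1/(4*(-1*2) + 313) = 1/(4*(-2) + 313) = 1/(-8 + 313) = 1/305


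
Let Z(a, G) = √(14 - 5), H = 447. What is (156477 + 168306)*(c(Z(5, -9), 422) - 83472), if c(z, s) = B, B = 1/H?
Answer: -4039432591563/149 ≈ -2.7110e+10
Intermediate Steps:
Z(a, G) = 3 (Z(a, G) = √9 = 3)
B = 1/447 ≈ 0.0022371
c(z, s) = 1/447
(156477 + 168306)*(c(Z(5, -9), 422) - 83472) = (156477 + 168306)*(1/447 - 83472) = 324783*(-37311983/447) = -4039432591563/149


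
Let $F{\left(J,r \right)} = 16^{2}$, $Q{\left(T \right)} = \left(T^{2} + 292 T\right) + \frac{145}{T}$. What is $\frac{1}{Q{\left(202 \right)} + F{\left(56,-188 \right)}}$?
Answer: $\frac{202}{20209033} \approx 9.9955 \cdot 10^{-6}$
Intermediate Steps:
$Q{\left(T \right)} = T^{2} + \frac{145}{T} + 292 T$
$F{\left(J,r \right)} = 256$
$\frac{1}{Q{\left(202 \right)} + F{\left(56,-188 \right)}} = \frac{1}{\frac{145 + 202^{2} \left(292 + 202\right)}{202} + 256} = \frac{1}{\frac{145 + 40804 \cdot 494}{202} + 256} = \frac{1}{\frac{145 + 20157176}{202} + 256} = \frac{1}{\frac{1}{202} \cdot 20157321 + 256} = \frac{1}{\frac{20157321}{202} + 256} = \frac{1}{\frac{20209033}{202}} = \frac{202}{20209033}$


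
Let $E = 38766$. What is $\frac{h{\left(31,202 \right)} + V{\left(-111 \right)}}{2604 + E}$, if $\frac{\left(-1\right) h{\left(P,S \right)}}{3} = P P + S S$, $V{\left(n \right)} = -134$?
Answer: $- \frac{125429}{41370} \approx -3.0319$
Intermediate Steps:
$h{\left(P,S \right)} = - 3 P^{2} - 3 S^{2}$ ($h{\left(P,S \right)} = - 3 \left(P P + S S\right) = - 3 \left(P^{2} + S^{2}\right) = - 3 P^{2} - 3 S^{2}$)
$\frac{h{\left(31,202 \right)} + V{\left(-111 \right)}}{2604 + E} = \frac{\left(- 3 \cdot 31^{2} - 3 \cdot 202^{2}\right) - 134}{2604 + 38766} = \frac{\left(\left(-3\right) 961 - 122412\right) - 134}{41370} = \left(\left(-2883 - 122412\right) - 134\right) \frac{1}{41370} = \left(-125295 - 134\right) \frac{1}{41370} = \left(-125429\right) \frac{1}{41370} = - \frac{125429}{41370}$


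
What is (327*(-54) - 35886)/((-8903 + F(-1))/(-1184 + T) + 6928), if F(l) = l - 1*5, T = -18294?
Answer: -1042930032/134952493 ≈ -7.7281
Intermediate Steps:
F(l) = -5 + l (F(l) = l - 5 = -5 + l)
(327*(-54) - 35886)/((-8903 + F(-1))/(-1184 + T) + 6928) = (327*(-54) - 35886)/((-8903 + (-5 - 1))/(-1184 - 18294) + 6928) = (-17658 - 35886)/((-8903 - 6)/(-19478) + 6928) = -53544/(-8909*(-1/19478) + 6928) = -53544/(8909/19478 + 6928) = -53544/134952493/19478 = -53544*19478/134952493 = -1042930032/134952493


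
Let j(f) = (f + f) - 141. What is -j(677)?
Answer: -1213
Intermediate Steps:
j(f) = -141 + 2*f (j(f) = 2*f - 141 = -141 + 2*f)
-j(677) = -(-141 + 2*677) = -(-141 + 1354) = -1*1213 = -1213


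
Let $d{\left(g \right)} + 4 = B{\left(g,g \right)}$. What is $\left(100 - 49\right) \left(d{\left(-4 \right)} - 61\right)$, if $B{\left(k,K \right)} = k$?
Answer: $-3519$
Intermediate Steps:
$d{\left(g \right)} = -4 + g$
$\left(100 - 49\right) \left(d{\left(-4 \right)} - 61\right) = \left(100 - 49\right) \left(\left(-4 - 4\right) - 61\right) = 51 \left(-8 - 61\right) = 51 \left(-69\right) = -3519$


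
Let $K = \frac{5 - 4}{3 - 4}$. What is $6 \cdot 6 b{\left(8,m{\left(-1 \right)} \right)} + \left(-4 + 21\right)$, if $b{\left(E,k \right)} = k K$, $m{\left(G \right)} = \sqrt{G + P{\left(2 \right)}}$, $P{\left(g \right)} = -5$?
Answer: $17 - 36 i \sqrt{6} \approx 17.0 - 88.182 i$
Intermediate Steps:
$K = -1$ ($K = 1 \frac{1}{-1} = 1 \left(-1\right) = -1$)
$m{\left(G \right)} = \sqrt{-5 + G}$ ($m{\left(G \right)} = \sqrt{G - 5} = \sqrt{-5 + G}$)
$b{\left(E,k \right)} = - k$ ($b{\left(E,k \right)} = k \left(-1\right) = - k$)
$6 \cdot 6 b{\left(8,m{\left(-1 \right)} \right)} + \left(-4 + 21\right) = 6 \cdot 6 \left(- \sqrt{-5 - 1}\right) + \left(-4 + 21\right) = 36 \left(- \sqrt{-6}\right) + 17 = 36 \left(- i \sqrt{6}\right) + 17 = - 36 i \sqrt{6} + 17 = 17 - 36 i \sqrt{6}$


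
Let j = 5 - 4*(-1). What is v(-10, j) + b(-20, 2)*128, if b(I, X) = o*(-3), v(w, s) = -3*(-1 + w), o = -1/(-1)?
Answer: -351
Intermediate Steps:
j = 9 (j = 5 + 4 = 9)
o = 1 (o = -1*(-1) = 1)
v(w, s) = 3 - 3*w
b(I, X) = -3 (b(I, X) = 1*(-3) = -3)
v(-10, j) + b(-20, 2)*128 = (3 - 3*(-10)) - 3*128 = (3 + 30) - 384 = 33 - 384 = -351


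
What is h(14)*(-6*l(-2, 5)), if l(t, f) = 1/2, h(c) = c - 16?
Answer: 6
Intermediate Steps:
h(c) = -16 + c
l(t, f) = ½ (l(t, f) = 1*(½) = ½)
h(14)*(-6*l(-2, 5)) = (-16 + 14)*(-6*½) = -2*(-3) = 6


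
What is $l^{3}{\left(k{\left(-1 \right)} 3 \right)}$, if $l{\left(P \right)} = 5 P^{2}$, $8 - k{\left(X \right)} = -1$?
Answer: $48427561125$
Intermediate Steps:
$k{\left(X \right)} = 9$ ($k{\left(X \right)} = 8 - -1 = 8 + 1 = 9$)
$l^{3}{\left(k{\left(-1 \right)} 3 \right)} = \left(5 \left(9 \cdot 3\right)^{2}\right)^{3} = \left(5 \cdot 27^{2}\right)^{3} = \left(5 \cdot 729\right)^{3} = 3645^{3} = 48427561125$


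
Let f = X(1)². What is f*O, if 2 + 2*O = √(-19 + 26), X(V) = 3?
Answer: -9 + 9*√7/2 ≈ 2.9059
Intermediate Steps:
O = -1 + √7/2 (O = -1 + √(-19 + 26)/2 = -1 + √7/2 ≈ 0.32288)
f = 9 (f = 3² = 9)
f*O = 9*(-1 + √7/2) = -9 + 9*√7/2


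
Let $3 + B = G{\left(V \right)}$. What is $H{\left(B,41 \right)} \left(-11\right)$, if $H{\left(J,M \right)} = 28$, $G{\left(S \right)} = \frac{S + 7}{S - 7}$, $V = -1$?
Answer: $-308$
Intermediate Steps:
$G{\left(S \right)} = \frac{7 + S}{-7 + S}$
$B = - \frac{15}{4}$ ($B = -3 + \frac{7 - 1}{-7 - 1} = -3 + \frac{1}{-8} \cdot 6 = -3 - \frac{3}{4} = - \frac{15}{4} \approx -3.75$)
$H{\left(B,41 \right)} \left(-11\right) = 28 \left(-11\right) = -308$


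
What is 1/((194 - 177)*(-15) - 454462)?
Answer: -1/454717 ≈ -2.1992e-6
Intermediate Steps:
1/((194 - 177)*(-15) - 454462) = 1/(17*(-15) - 454462) = 1/(-255 - 454462) = 1/(-454717) = -1/454717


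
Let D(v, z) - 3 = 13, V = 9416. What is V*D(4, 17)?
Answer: 150656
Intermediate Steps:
D(v, z) = 16 (D(v, z) = 3 + 13 = 16)
V*D(4, 17) = 9416*16 = 150656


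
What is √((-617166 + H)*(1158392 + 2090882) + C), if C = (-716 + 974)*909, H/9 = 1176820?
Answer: 3*√3600994939462 ≈ 5.6929e+6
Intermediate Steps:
H = 10591380 (H = 9*1176820 = 10591380)
C = 234522 (C = 258*909 = 234522)
√((-617166 + H)*(1158392 + 2090882) + C) = √((-617166 + 10591380)*(1158392 + 2090882) + 234522) = √(9974214*3249274 + 234522) = √(32408954220636 + 234522) = √32408954455158 = 3*√3600994939462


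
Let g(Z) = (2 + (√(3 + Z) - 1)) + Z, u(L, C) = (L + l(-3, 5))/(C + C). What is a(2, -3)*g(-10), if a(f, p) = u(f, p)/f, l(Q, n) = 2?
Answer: 3 - I*√7/3 ≈ 3.0 - 0.88192*I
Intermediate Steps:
u(L, C) = (2 + L)/(2*C) (u(L, C) = (L + 2)/(C + C) = (2 + L)/((2*C)) = (2 + L)*(1/(2*C)) = (2 + L)/(2*C))
a(f, p) = (2 + f)/(2*f*p) (a(f, p) = ((2 + f)/(2*p))/f = (2 + f)/(2*f*p))
g(Z) = 1 + Z + √(3 + Z) (g(Z) = (2 + (-1 + √(3 + Z))) + Z = (1 + √(3 + Z)) + Z = 1 + Z + √(3 + Z))
a(2, -3)*g(-10) = ((½)*(2 + 2)/(2*(-3)))*(1 - 10 + √(3 - 10)) = ((½)*(½)*(-⅓)*4)*(1 - 10 + √(-7)) = -(1 - 10 + I*√7)/3 = -(-9 + I*√7)/3 = 3 - I*√7/3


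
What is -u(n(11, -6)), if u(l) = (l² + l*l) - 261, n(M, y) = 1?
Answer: 259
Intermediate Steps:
u(l) = -261 + 2*l² (u(l) = (l² + l²) - 261 = 2*l² - 261 = -261 + 2*l²)
-u(n(11, -6)) = -(-261 + 2*1²) = -(-261 + 2*1) = -(-261 + 2) = -1*(-259) = 259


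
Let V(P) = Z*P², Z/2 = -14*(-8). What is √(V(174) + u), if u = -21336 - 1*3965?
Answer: √6756523 ≈ 2599.3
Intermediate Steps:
u = -25301 (u = -21336 - 3965 = -25301)
Z = 224 (Z = 2*(-14*(-8)) = 2*112 = 224)
V(P) = 224*P²
√(V(174) + u) = √(224*174² - 25301) = √(224*30276 - 25301) = √(6781824 - 25301) = √6756523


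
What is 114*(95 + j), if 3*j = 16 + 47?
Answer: 13224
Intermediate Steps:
j = 21 (j = (16 + 47)/3 = (1/3)*63 = 21)
114*(95 + j) = 114*(95 + 21) = 114*116 = 13224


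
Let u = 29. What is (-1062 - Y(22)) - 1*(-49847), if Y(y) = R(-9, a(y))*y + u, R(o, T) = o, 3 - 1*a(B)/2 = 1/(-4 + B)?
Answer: 48954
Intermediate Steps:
a(B) = 6 - 2/(-4 + B)
Y(y) = 29 - 9*y (Y(y) = -9*y + 29 = 29 - 9*y)
(-1062 - Y(22)) - 1*(-49847) = (-1062 - (29 - 9*22)) - 1*(-49847) = (-1062 - (29 - 198)) + 49847 = (-1062 - 1*(-169)) + 49847 = (-1062 + 169) + 49847 = -893 + 49847 = 48954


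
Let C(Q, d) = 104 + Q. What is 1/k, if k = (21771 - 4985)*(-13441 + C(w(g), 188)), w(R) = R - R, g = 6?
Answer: -1/223874882 ≈ -4.4668e-9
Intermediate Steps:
w(R) = 0
k = -223874882 (k = (21771 - 4985)*(-13441 + (104 + 0)) = 16786*(-13441 + 104) = 16786*(-13337) = -223874882)
1/k = 1/(-223874882) = -1/223874882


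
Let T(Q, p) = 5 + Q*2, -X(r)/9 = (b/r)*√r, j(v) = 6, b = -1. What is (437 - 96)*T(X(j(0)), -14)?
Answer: 1705 + 1023*√6 ≈ 4210.8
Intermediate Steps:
X(r) = 9/√r (X(r) = -9*(-1/r)*√r = -(-9)/√r = 9/√r)
T(Q, p) = 5 + 2*Q
(437 - 96)*T(X(j(0)), -14) = (437 - 96)*(5 + 2*(9/√6)) = 341*(5 + 2*(9*(√6/6))) = 341*(5 + 2*(3*√6/2)) = 341*(5 + 3*√6) = 1705 + 1023*√6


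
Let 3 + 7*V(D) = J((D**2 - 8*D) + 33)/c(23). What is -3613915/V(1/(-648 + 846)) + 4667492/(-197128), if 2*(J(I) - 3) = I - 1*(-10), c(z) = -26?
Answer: 363076700443215397/56570364262 ≈ 6.4181e+6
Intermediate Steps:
J(I) = 8 + I/2 (J(I) = 3 + (I - 1*(-10))/2 = 3 + (I + 10)/2 = 3 + (10 + I)/2 = 3 + (5 + I/2) = 8 + I/2)
V(D) = -205/364 - D**2/364 + 2*D/91 (V(D) = -3/7 + ((8 + ((D**2 - 8*D) + 33)/2)/(-26))/7 = -3/7 + ((8 + (33 + D**2 - 8*D)/2)*(-1/26))/7 = -3/7 + ((8 + (33/2 + D**2/2 - 4*D))*(-1/26))/7 = -3/7 + ((49/2 + D**2/2 - 4*D)*(-1/26))/7 = -3/7 + (-49/52 - D**2/52 + 2*D/13)/7 = -3/7 + (-7/52 - D**2/364 + 2*D/91) = -205/364 - D**2/364 + 2*D/91)
-3613915/V(1/(-648 + 846)) + 4667492/(-197128) = -3613915/(-205/364 - 1/(364*(-648 + 846)**2) + 2/(91*(-648 + 846))) + 4667492/(-197128) = -3613915/(-205/364 - (1/198)**2/364 + (2/91)/198) + 4667492*(-1/197128) = -3613915/(-205/364 - (1/198)**2/364 + (2/91)*(1/198)) - 1166873/49282 = -3613915/(-205/364 - 1/364*1/39204 + 1/9009) - 1166873/49282 = -3613915/(-205/364 - 1/14270256 + 1/9009) - 1166873/49282 = -3613915/(-1147891/2038608) - 1166873/49282 = -3613915*(-2038608/1147891) - 1166873/49282 = 7367356030320/1147891 - 1166873/49282 = 363076700443215397/56570364262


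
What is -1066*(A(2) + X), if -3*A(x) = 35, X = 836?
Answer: -2636218/3 ≈ -8.7874e+5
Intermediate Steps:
A(x) = -35/3 (A(x) = -1/3*35 = -35/3)
-1066*(A(2) + X) = -1066*(-35/3 + 836) = -1066*2473/3 = -2636218/3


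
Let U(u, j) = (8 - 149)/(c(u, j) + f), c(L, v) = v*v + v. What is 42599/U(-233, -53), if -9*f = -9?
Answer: -39148481/47 ≈ -8.3295e+5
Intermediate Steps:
c(L, v) = v + v**2 (c(L, v) = v**2 + v = v + v**2)
f = 1 (f = -1/9*(-9) = 1)
U(u, j) = -141/(1 + j*(1 + j)) (U(u, j) = (8 - 149)/(j*(1 + j) + 1) = -141/(1 + j*(1 + j)))
42599/U(-233, -53) = 42599/((-141/(1 - 53*(1 - 53)))) = 42599/((-141/(1 - 53*(-52)))) = 42599/((-141/(1 + 2756))) = 42599/((-141/2757)) = 42599/((-141*1/2757)) = 42599/(-47/919) = 42599*(-919/47) = -39148481/47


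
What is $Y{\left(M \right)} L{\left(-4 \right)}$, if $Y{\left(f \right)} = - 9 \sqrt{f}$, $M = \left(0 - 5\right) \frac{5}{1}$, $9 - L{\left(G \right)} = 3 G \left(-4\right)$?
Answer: $1755 i \approx 1755.0 i$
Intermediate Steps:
$L{\left(G \right)} = 9 + 12 G$ ($L{\left(G \right)} = 9 - 3 G \left(-4\right) = 9 - - 12 G = 9 + 12 G$)
$M = -25$ ($M = - 5 \cdot 5 \cdot 1 = \left(-5\right) 5 = -25$)
$Y{\left(M \right)} L{\left(-4 \right)} = - 9 \sqrt{-25} \left(9 + 12 \left(-4\right)\right) = - 9 \cdot 5 i \left(9 - 48\right) = - 45 i \left(-39\right) = 1755 i$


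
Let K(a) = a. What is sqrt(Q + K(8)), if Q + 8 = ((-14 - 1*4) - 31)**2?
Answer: 49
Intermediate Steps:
Q = 2393 (Q = -8 + ((-14 - 1*4) - 31)**2 = -8 + ((-14 - 4) - 31)**2 = -8 + (-18 - 31)**2 = -8 + (-49)**2 = -8 + 2401 = 2393)
sqrt(Q + K(8)) = sqrt(2393 + 8) = sqrt(2401) = 49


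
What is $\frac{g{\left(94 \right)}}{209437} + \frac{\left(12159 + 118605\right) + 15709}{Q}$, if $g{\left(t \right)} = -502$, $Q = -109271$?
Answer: $- \frac{30731719743}{22885390427} \approx -1.3429$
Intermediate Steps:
$\frac{g{\left(94 \right)}}{209437} + \frac{\left(12159 + 118605\right) + 15709}{Q} = - \frac{502}{209437} + \frac{\left(12159 + 118605\right) + 15709}{-109271} = \left(-502\right) \frac{1}{209437} + \left(130764 + 15709\right) \left(- \frac{1}{109271}\right) = - \frac{502}{209437} + 146473 \left(- \frac{1}{109271}\right) = - \frac{502}{209437} - \frac{146473}{109271} = - \frac{30731719743}{22885390427}$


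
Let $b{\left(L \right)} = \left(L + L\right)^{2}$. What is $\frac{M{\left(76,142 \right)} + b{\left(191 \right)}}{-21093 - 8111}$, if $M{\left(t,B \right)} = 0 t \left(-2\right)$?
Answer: $- \frac{36481}{7301} \approx -4.9967$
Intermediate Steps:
$b{\left(L \right)} = 4 L^{2}$ ($b{\left(L \right)} = \left(2 L\right)^{2} = 4 L^{2}$)
$M{\left(t,B \right)} = 0$ ($M{\left(t,B \right)} = 0 \left(-2\right) = 0$)
$\frac{M{\left(76,142 \right)} + b{\left(191 \right)}}{-21093 - 8111} = \frac{0 + 4 \cdot 191^{2}}{-21093 - 8111} = \frac{0 + 4 \cdot 36481}{-29204} = \left(0 + 145924\right) \left(- \frac{1}{29204}\right) = 145924 \left(- \frac{1}{29204}\right) = - \frac{36481}{7301}$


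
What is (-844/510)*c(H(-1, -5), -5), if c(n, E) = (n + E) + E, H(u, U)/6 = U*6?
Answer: 16036/51 ≈ 314.43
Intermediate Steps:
H(u, U) = 36*U (H(u, U) = 6*(U*6) = 6*(6*U) = 36*U)
c(n, E) = n + 2*E (c(n, E) = (E + n) + E = n + 2*E)
(-844/510)*c(H(-1, -5), -5) = (-844/510)*(36*(-5) + 2*(-5)) = (-844*1/510)*(-180 - 10) = -422/255*(-190) = 16036/51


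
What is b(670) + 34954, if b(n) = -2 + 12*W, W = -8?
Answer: 34856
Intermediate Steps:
b(n) = -98 (b(n) = -2 + 12*(-8) = -2 - 96 = -98)
b(670) + 34954 = -98 + 34954 = 34856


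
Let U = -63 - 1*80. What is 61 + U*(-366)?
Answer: 52399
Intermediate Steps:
U = -143 (U = -63 - 80 = -143)
61 + U*(-366) = 61 - 143*(-366) = 61 + 52338 = 52399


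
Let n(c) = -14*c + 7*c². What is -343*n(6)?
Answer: -57624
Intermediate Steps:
-343*n(6) = -2401*6*(-2 + 6) = -2401*6*4 = -343*168 = -57624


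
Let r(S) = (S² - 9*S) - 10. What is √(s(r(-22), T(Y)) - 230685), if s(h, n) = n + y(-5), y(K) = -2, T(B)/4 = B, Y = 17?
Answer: I*√230619 ≈ 480.23*I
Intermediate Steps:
T(B) = 4*B
r(S) = -10 + S² - 9*S
s(h, n) = -2 + n (s(h, n) = n - 2 = -2 + n)
√(s(r(-22), T(Y)) - 230685) = √((-2 + 4*17) - 230685) = √((-2 + 68) - 230685) = √(66 - 230685) = √(-230619) = I*√230619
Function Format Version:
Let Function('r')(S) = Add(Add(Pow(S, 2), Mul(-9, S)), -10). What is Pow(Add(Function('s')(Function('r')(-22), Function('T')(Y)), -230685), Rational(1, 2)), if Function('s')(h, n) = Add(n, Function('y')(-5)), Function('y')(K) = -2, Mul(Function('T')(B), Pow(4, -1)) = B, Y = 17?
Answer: Mul(I, Pow(230619, Rational(1, 2))) ≈ Mul(480.23, I)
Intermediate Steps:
Function('T')(B) = Mul(4, B)
Function('r')(S) = Add(-10, Pow(S, 2), Mul(-9, S))
Function('s')(h, n) = Add(-2, n) (Function('s')(h, n) = Add(n, -2) = Add(-2, n))
Pow(Add(Function('s')(Function('r')(-22), Function('T')(Y)), -230685), Rational(1, 2)) = Pow(Add(Add(-2, Mul(4, 17)), -230685), Rational(1, 2)) = Pow(Add(Add(-2, 68), -230685), Rational(1, 2)) = Pow(Add(66, -230685), Rational(1, 2)) = Pow(-230619, Rational(1, 2)) = Mul(I, Pow(230619, Rational(1, 2)))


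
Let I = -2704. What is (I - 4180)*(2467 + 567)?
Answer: -20886056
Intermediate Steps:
(I - 4180)*(2467 + 567) = (-2704 - 4180)*(2467 + 567) = -6884*3034 = -20886056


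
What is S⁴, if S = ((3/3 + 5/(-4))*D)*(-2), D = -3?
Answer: 81/16 ≈ 5.0625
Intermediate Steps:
S = -3/2 (S = ((3/3 + 5/(-4))*(-3))*(-2) = ((3*(⅓) + 5*(-¼))*(-3))*(-2) = ((1 - 5/4)*(-3))*(-2) = -¼*(-3)*(-2) = (¾)*(-2) = -3/2 ≈ -1.5000)
S⁴ = (-3/2)⁴ = 81/16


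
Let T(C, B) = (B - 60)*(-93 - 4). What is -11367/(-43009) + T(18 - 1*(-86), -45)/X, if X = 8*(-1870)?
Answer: -53599269/128682928 ≈ -0.41652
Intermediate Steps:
X = -14960
T(C, B) = 5820 - 97*B (T(C, B) = (-60 + B)*(-97) = 5820 - 97*B)
-11367/(-43009) + T(18 - 1*(-86), -45)/X = -11367/(-43009) + (5820 - 97*(-45))/(-14960) = -11367*(-1/43009) + (5820 + 4365)*(-1/14960) = 11367/43009 + 10185*(-1/14960) = 11367/43009 - 2037/2992 = -53599269/128682928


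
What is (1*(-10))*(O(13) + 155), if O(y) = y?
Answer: -1680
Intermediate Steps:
(1*(-10))*(O(13) + 155) = (1*(-10))*(13 + 155) = -10*168 = -1680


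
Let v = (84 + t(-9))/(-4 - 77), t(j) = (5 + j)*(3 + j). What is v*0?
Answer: 0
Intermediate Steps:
t(j) = (3 + j)*(5 + j)
v = -4/3 (v = (84 + (15 + (-9)² + 8*(-9)))/(-4 - 77) = (84 + (15 + 81 - 72))/(-81) = (84 + 24)*(-1/81) = 108*(-1/81) = -4/3 ≈ -1.3333)
v*0 = -4/3*0 = 0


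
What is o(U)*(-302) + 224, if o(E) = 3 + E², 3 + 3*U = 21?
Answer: -11554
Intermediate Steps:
U = 6 (U = -1 + (⅓)*21 = -1 + 7 = 6)
o(U)*(-302) + 224 = (3 + 6²)*(-302) + 224 = (3 + 36)*(-302) + 224 = 39*(-302) + 224 = -11778 + 224 = -11554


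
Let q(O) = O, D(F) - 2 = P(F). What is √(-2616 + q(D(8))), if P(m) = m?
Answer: I*√2606 ≈ 51.049*I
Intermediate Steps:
D(F) = 2 + F
√(-2616 + q(D(8))) = √(-2616 + (2 + 8)) = √(-2616 + 10) = √(-2606) = I*√2606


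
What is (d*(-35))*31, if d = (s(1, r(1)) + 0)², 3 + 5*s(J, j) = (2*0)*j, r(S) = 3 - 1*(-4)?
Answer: -1953/5 ≈ -390.60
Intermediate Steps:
r(S) = 7 (r(S) = 3 + 4 = 7)
s(J, j) = -⅗ (s(J, j) = -⅗ + ((2*0)*j)/5 = -⅗ + (0*j)/5 = -⅗ + (⅕)*0 = -⅗ + 0 = -⅗)
d = 9/25 (d = (-⅗ + 0)² = (-⅗)² = 9/25 ≈ 0.36000)
(d*(-35))*31 = ((9/25)*(-35))*31 = -63/5*31 = -1953/5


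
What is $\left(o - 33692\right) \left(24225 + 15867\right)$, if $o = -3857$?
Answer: $-1505414508$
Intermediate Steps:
$\left(o - 33692\right) \left(24225 + 15867\right) = \left(-3857 - 33692\right) \left(24225 + 15867\right) = \left(-37549\right) 40092 = -1505414508$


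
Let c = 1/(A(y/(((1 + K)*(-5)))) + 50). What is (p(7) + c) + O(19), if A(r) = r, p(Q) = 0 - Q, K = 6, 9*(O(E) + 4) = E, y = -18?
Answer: -141125/15912 ≈ -8.8691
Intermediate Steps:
O(E) = -4 + E/9
p(Q) = -Q
c = 35/1768 (c = 1/(-18*(-1/(5*(1 + 6))) + 50) = 1/(-18/(7*(-5)) + 50) = 1/(-18/(-35) + 50) = 1/(-18*(-1/35) + 50) = 1/(18/35 + 50) = 1/(1768/35) = 35/1768 ≈ 0.019796)
(p(7) + c) + O(19) = (-1*7 + 35/1768) + (-4 + (1/9)*19) = (-7 + 35/1768) + (-4 + 19/9) = -12341/1768 - 17/9 = -141125/15912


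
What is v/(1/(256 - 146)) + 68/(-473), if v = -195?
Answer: -10145918/473 ≈ -21450.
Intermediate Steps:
v/(1/(256 - 146)) + 68/(-473) = -195/(1/(256 - 146)) + 68/(-473) = -195/(1/110) + 68*(-1/473) = -195/1/110 - 68/473 = -195*110 - 68/473 = -21450 - 68/473 = -10145918/473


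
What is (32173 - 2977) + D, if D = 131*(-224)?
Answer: -148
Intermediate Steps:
D = -29344
(32173 - 2977) + D = (32173 - 2977) - 29344 = 29196 - 29344 = -148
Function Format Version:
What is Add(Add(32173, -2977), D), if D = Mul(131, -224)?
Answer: -148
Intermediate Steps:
D = -29344
Add(Add(32173, -2977), D) = Add(Add(32173, -2977), -29344) = Add(29196, -29344) = -148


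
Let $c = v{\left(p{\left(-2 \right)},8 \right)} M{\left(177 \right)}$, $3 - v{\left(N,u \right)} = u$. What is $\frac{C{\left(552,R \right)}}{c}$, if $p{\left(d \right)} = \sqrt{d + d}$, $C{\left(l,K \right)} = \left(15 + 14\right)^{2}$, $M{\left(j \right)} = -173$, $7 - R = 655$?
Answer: $\frac{841}{865} \approx 0.97225$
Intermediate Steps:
$R = -648$ ($R = 7 - 655 = -648$)
$C{\left(l,K \right)} = 841$ ($C{\left(l,K \right)} = 29^{2} = 841$)
$p{\left(d \right)} = \sqrt{2} \sqrt{d}$ ($p{\left(d \right)} = \sqrt{2 d} = \sqrt{2} \sqrt{d}$)
$v{\left(N,u \right)} = 3 - u$
$c = 865$ ($c = \left(3 - 8\right) \left(-173\right) = \left(-5\right) \left(-173\right) = 865$)
$\frac{C{\left(552,R \right)}}{c} = \frac{841}{865}$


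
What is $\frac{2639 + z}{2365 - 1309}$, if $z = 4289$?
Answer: $\frac{433}{66} \approx 6.5606$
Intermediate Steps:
$\frac{2639 + z}{2365 - 1309} = \frac{2639 + 4289}{2365 - 1309} = \frac{6928}{1056} = 6928 \cdot \frac{1}{1056} = \frac{433}{66}$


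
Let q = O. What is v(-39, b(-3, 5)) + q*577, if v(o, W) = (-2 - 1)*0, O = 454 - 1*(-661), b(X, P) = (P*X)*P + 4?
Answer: 643355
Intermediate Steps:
b(X, P) = 4 + X*P**2 (b(X, P) = X*P**2 + 4 = 4 + X*P**2)
O = 1115 (O = 454 + 661 = 1115)
v(o, W) = 0 (v(o, W) = -3*0 = 0)
q = 1115
v(-39, b(-3, 5)) + q*577 = 0 + 1115*577 = 0 + 643355 = 643355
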